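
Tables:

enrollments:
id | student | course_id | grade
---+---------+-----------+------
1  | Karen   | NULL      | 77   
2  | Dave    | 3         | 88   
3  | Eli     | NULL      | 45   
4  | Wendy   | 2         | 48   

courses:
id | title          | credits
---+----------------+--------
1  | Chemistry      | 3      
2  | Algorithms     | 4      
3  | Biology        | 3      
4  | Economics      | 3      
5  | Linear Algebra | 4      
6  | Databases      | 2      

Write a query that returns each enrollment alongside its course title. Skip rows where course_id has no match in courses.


INNER JOIN keeps only enrollments rows whose course_id matches an id in courses. Walk through each enrollment:
  - enrollment 1 (Karen): course_id=NULL, no match -> dropped
  - enrollment 2 (Dave): course_id=3 -> matches Biology
  - enrollment 3 (Eli): course_id=NULL, no match -> dropped
  - enrollment 4 (Wendy): course_id=2 -> matches Algorithms
So 2 of 4 rows are dropped.

SQL:
SELECT a.student, b.title AS course
FROM enrollments a
INNER JOIN courses b ON a.course_id = b.id

Result:
student | course    
--------+-----------
Dave    | Biology   
Wendy   | Algorithms


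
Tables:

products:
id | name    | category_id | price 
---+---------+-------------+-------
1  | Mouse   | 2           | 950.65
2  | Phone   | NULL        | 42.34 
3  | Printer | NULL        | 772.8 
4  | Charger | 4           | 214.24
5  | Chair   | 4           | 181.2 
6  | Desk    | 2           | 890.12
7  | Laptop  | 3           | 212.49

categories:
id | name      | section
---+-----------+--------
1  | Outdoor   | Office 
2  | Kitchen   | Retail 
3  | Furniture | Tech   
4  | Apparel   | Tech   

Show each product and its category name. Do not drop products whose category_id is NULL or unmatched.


LEFT JOIN keeps every row from products (the left table); where category_id has no match in categories, the category columns become NULL. Walk through each product:
  - product 1 (Mouse): category_id=2 -> matches Kitchen
  - product 2 (Phone): category_id=NULL, no match -> kept with NULL
  - product 3 (Printer): category_id=NULL, no match -> kept with NULL
  - product 4 (Charger): category_id=4 -> matches Apparel
  - product 5 (Chair): category_id=4 -> matches Apparel
  - product 6 (Desk): category_id=2 -> matches Kitchen
  - product 7 (Laptop): category_id=3 -> matches Furniture
All 7 rows appear; 2 have NULL category.

SQL:
SELECT a.name, b.name AS category
FROM products a
LEFT JOIN categories b ON a.category_id = b.id

Result:
name    | category 
--------+----------
Mouse   | Kitchen  
Phone   | NULL     
Printer | NULL     
Charger | Apparel  
Chair   | Apparel  
Desk    | Kitchen  
Laptop  | Furniture


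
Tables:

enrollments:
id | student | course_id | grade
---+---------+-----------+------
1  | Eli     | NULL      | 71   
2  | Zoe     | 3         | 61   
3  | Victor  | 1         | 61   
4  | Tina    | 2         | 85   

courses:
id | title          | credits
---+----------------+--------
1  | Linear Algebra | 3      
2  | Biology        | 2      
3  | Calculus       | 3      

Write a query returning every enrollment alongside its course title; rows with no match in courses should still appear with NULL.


LEFT JOIN keeps every row from enrollments (the left table); where course_id has no match in courses, the course columns become NULL. Walk through each enrollment:
  - enrollment 1 (Eli): course_id=NULL, no match -> kept with NULL
  - enrollment 2 (Zoe): course_id=3 -> matches Calculus
  - enrollment 3 (Victor): course_id=1 -> matches Linear Algebra
  - enrollment 4 (Tina): course_id=2 -> matches Biology
All 4 rows appear; 1 has NULL course.

SQL:
SELECT a.student, b.title AS course
FROM enrollments a
LEFT JOIN courses b ON a.course_id = b.id

Result:
student | course        
--------+---------------
Eli     | NULL          
Zoe     | Calculus      
Victor  | Linear Algebra
Tina    | Biology       


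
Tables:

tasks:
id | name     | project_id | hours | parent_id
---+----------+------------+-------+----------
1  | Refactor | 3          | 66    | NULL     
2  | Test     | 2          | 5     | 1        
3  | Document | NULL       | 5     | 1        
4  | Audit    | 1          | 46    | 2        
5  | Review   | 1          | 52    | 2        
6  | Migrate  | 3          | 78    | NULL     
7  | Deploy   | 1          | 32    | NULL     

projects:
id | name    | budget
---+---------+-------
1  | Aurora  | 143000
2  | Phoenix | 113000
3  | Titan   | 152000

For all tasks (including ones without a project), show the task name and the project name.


LEFT JOIN keeps every row from tasks (the left table); where project_id has no match in projects, the project columns become NULL. Walk through each task:
  - task 1 (Refactor): project_id=3 -> matches Titan
  - task 2 (Test): project_id=2 -> matches Phoenix
  - task 3 (Document): project_id=NULL, no match -> kept with NULL
  - task 4 (Audit): project_id=1 -> matches Aurora
  - task 5 (Review): project_id=1 -> matches Aurora
  - task 6 (Migrate): project_id=3 -> matches Titan
  - task 7 (Deploy): project_id=1 -> matches Aurora
All 7 rows appear; 1 has NULL project.

SQL:
SELECT a.name, b.name AS project
FROM tasks a
LEFT JOIN projects b ON a.project_id = b.id

Result:
name     | project
---------+--------
Refactor | Titan  
Test     | Phoenix
Document | NULL   
Audit    | Aurora 
Review   | Aurora 
Migrate  | Titan  
Deploy   | Aurora 


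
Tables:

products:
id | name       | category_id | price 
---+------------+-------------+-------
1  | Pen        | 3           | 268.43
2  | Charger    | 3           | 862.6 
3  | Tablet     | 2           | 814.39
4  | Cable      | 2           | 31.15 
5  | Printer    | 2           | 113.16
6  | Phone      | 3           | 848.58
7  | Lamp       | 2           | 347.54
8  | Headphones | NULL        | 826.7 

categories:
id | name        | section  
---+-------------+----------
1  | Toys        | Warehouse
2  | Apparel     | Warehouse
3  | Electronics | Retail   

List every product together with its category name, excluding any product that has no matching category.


INNER JOIN keeps only products rows whose category_id matches an id in categories. Walk through each product:
  - product 1 (Pen): category_id=3 -> matches Electronics
  - product 2 (Charger): category_id=3 -> matches Electronics
  - product 3 (Tablet): category_id=2 -> matches Apparel
  - product 4 (Cable): category_id=2 -> matches Apparel
  - product 5 (Printer): category_id=2 -> matches Apparel
  - product 6 (Phone): category_id=3 -> matches Electronics
  - product 7 (Lamp): category_id=2 -> matches Apparel
  - product 8 (Headphones): category_id=NULL, no match -> dropped
So 1 of 8 rows is dropped.

SQL:
SELECT a.name, b.name AS category
FROM products a
INNER JOIN categories b ON a.category_id = b.id

Result:
name    | category   
--------+------------
Pen     | Electronics
Charger | Electronics
Tablet  | Apparel    
Cable   | Apparel    
Printer | Apparel    
Phone   | Electronics
Lamp    | Apparel    


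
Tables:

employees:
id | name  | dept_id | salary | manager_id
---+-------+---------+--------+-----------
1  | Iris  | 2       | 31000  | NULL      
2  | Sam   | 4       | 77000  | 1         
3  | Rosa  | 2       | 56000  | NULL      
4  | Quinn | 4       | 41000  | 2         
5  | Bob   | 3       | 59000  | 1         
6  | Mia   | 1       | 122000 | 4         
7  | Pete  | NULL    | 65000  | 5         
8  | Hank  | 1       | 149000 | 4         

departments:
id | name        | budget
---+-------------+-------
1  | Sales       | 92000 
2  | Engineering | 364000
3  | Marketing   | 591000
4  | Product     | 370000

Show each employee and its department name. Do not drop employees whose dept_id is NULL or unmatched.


LEFT JOIN keeps every row from employees (the left table); where dept_id has no match in departments, the department columns become NULL. Walk through each employee:
  - employee 1 (Iris): dept_id=2 -> matches Engineering
  - employee 2 (Sam): dept_id=4 -> matches Product
  - employee 3 (Rosa): dept_id=2 -> matches Engineering
  - employee 4 (Quinn): dept_id=4 -> matches Product
  - employee 5 (Bob): dept_id=3 -> matches Marketing
  - employee 6 (Mia): dept_id=1 -> matches Sales
  - employee 7 (Pete): dept_id=NULL, no match -> kept with NULL
  - employee 8 (Hank): dept_id=1 -> matches Sales
All 8 rows appear; 1 has NULL department.

SQL:
SELECT a.name, b.name AS department
FROM employees a
LEFT JOIN departments b ON a.dept_id = b.id

Result:
name  | department 
------+------------
Iris  | Engineering
Sam   | Product    
Rosa  | Engineering
Quinn | Product    
Bob   | Marketing  
Mia   | Sales      
Pete  | NULL       
Hank  | Sales      


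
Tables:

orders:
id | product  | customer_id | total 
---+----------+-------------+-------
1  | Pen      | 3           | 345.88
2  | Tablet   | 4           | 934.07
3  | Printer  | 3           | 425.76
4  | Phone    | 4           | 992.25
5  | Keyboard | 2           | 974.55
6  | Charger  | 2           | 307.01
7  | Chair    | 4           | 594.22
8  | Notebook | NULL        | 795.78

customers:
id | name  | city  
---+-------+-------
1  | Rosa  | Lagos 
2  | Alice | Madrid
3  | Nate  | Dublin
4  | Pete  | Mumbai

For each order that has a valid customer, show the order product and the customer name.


INNER JOIN keeps only orders rows whose customer_id matches an id in customers. Walk through each order:
  - order 1 (Pen): customer_id=3 -> matches Nate
  - order 2 (Tablet): customer_id=4 -> matches Pete
  - order 3 (Printer): customer_id=3 -> matches Nate
  - order 4 (Phone): customer_id=4 -> matches Pete
  - order 5 (Keyboard): customer_id=2 -> matches Alice
  - order 6 (Charger): customer_id=2 -> matches Alice
  - order 7 (Chair): customer_id=4 -> matches Pete
  - order 8 (Notebook): customer_id=NULL, no match -> dropped
So 1 of 8 rows is dropped.

SQL:
SELECT a.product, b.name AS customer
FROM orders a
INNER JOIN customers b ON a.customer_id = b.id

Result:
product  | customer
---------+---------
Pen      | Nate    
Tablet   | Pete    
Printer  | Nate    
Phone    | Pete    
Keyboard | Alice   
Charger  | Alice   
Chair    | Pete    


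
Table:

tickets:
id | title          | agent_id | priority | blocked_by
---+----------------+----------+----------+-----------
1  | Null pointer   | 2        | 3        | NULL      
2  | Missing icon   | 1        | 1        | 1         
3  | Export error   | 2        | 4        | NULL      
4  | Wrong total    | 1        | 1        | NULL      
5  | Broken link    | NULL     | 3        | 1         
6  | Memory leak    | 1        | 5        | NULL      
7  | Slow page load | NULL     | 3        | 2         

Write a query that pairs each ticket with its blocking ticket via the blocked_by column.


This is a self-join: tickets is joined to a second copy of itself, matching each row's blocked_by to another row's id. Use LEFT JOIN so rows with blocked_by=NULL are kept.
  - ticket 1 (Null pointer): blocked_by=NULL -> NULL
  - ticket 2 (Missing icon): blocked_by=1 -> Null pointer
  - ticket 3 (Export error): blocked_by=NULL -> NULL
  - ticket 4 (Wrong total): blocked_by=NULL -> NULL
  - ticket 5 (Broken link): blocked_by=1 -> Null pointer
  - ticket 6 (Memory leak): blocked_by=NULL -> NULL
  - ticket 7 (Slow page load): blocked_by=2 -> Missing icon

SQL:
SELECT a.title AS item, b.title AS blocked_by
FROM tickets a
LEFT JOIN tickets b ON a.blocked_by = b.id

Result:
item           | blocked_by  
---------------+-------------
Null pointer   | NULL        
Missing icon   | Null pointer
Export error   | NULL        
Wrong total    | NULL        
Broken link    | Null pointer
Memory leak    | NULL        
Slow page load | Missing icon


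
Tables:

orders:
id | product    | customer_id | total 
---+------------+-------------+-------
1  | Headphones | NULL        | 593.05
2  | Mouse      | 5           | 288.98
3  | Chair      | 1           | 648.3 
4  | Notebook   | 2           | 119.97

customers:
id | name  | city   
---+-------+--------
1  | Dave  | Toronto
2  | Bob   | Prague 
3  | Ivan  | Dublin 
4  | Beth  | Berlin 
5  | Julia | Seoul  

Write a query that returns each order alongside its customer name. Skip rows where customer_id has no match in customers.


INNER JOIN keeps only orders rows whose customer_id matches an id in customers. Walk through each order:
  - order 1 (Headphones): customer_id=NULL, no match -> dropped
  - order 2 (Mouse): customer_id=5 -> matches Julia
  - order 3 (Chair): customer_id=1 -> matches Dave
  - order 4 (Notebook): customer_id=2 -> matches Bob
So 1 of 4 rows is dropped.

SQL:
SELECT a.product, b.name AS customer
FROM orders a
INNER JOIN customers b ON a.customer_id = b.id

Result:
product  | customer
---------+---------
Mouse    | Julia   
Chair    | Dave    
Notebook | Bob     


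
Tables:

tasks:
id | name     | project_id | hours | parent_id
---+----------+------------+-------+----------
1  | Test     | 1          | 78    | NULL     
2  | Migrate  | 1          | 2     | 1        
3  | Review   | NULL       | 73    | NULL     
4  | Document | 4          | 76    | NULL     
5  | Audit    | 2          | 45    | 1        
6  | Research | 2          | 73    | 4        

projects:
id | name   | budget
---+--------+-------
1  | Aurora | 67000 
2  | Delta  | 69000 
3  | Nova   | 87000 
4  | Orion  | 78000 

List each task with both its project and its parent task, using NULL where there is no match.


Two LEFT JOINs from the same base table tasks: one to projects via project_id, one to tasks itself via parent_id. Both are LEFT so every task is preserved.
Match against projects:
  - task 1 (Test): project_id=1 -> matches Aurora
  - task 2 (Migrate): project_id=1 -> matches Aurora
  - task 3 (Review): project_id=NULL, no match -> kept with NULL
  - task 4 (Document): project_id=4 -> matches Orion
  - task 5 (Audit): project_id=2 -> matches Delta
  - task 6 (Research): project_id=2 -> matches Delta
Match against tasks (self):
  - task 1 (Test): parent_id=NULL -> NULL
  - task 2 (Migrate): parent_id=1 -> Test
  - task 3 (Review): parent_id=NULL -> NULL
  - task 4 (Document): parent_id=NULL -> NULL
  - task 5 (Audit): parent_id=1 -> Test
  - task 6 (Research): parent_id=4 -> Document

SQL:
SELECT a.name, b.name AS project, c.name AS parent
FROM tasks a
LEFT JOIN projects b ON a.project_id = b.id
LEFT JOIN tasks c ON a.parent_id = c.id

Result:
name     | project | parent  
---------+---------+---------
Test     | Aurora  | NULL    
Migrate  | Aurora  | Test    
Review   | NULL    | NULL    
Document | Orion   | NULL    
Audit    | Delta   | Test    
Research | Delta   | Document


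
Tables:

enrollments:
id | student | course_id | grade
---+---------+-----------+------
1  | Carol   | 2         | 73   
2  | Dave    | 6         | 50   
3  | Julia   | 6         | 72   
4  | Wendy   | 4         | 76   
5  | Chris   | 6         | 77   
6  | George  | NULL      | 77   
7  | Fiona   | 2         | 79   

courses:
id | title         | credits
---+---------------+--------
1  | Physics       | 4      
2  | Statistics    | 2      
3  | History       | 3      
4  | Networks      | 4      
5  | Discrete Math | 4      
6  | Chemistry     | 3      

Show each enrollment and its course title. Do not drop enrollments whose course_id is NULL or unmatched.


LEFT JOIN keeps every row from enrollments (the left table); where course_id has no match in courses, the course columns become NULL. Walk through each enrollment:
  - enrollment 1 (Carol): course_id=2 -> matches Statistics
  - enrollment 2 (Dave): course_id=6 -> matches Chemistry
  - enrollment 3 (Julia): course_id=6 -> matches Chemistry
  - enrollment 4 (Wendy): course_id=4 -> matches Networks
  - enrollment 5 (Chris): course_id=6 -> matches Chemistry
  - enrollment 6 (George): course_id=NULL, no match -> kept with NULL
  - enrollment 7 (Fiona): course_id=2 -> matches Statistics
All 7 rows appear; 1 has NULL course.

SQL:
SELECT a.student, b.title AS course
FROM enrollments a
LEFT JOIN courses b ON a.course_id = b.id

Result:
student | course    
--------+-----------
Carol   | Statistics
Dave    | Chemistry 
Julia   | Chemistry 
Wendy   | Networks  
Chris   | Chemistry 
George  | NULL      
Fiona   | Statistics


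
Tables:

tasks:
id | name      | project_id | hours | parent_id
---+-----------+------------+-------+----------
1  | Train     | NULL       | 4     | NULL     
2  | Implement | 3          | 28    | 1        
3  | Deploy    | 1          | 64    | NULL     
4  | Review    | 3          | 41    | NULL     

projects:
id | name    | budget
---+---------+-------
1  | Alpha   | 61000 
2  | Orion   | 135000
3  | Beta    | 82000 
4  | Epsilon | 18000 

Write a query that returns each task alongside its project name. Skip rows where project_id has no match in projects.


INNER JOIN keeps only tasks rows whose project_id matches an id in projects. Walk through each task:
  - task 1 (Train): project_id=NULL, no match -> dropped
  - task 2 (Implement): project_id=3 -> matches Beta
  - task 3 (Deploy): project_id=1 -> matches Alpha
  - task 4 (Review): project_id=3 -> matches Beta
So 1 of 4 rows is dropped.

SQL:
SELECT a.name, b.name AS project
FROM tasks a
INNER JOIN projects b ON a.project_id = b.id

Result:
name      | project
----------+--------
Implement | Beta   
Deploy    | Alpha  
Review    | Beta   


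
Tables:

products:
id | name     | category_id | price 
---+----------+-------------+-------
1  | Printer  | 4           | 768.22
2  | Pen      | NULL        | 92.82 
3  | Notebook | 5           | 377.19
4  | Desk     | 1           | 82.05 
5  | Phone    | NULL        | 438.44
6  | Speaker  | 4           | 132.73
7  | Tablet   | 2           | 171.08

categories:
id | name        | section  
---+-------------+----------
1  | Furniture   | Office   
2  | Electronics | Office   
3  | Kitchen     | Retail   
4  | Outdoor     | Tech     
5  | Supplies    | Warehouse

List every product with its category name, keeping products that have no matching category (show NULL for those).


LEFT JOIN keeps every row from products (the left table); where category_id has no match in categories, the category columns become NULL. Walk through each product:
  - product 1 (Printer): category_id=4 -> matches Outdoor
  - product 2 (Pen): category_id=NULL, no match -> kept with NULL
  - product 3 (Notebook): category_id=5 -> matches Supplies
  - product 4 (Desk): category_id=1 -> matches Furniture
  - product 5 (Phone): category_id=NULL, no match -> kept with NULL
  - product 6 (Speaker): category_id=4 -> matches Outdoor
  - product 7 (Tablet): category_id=2 -> matches Electronics
All 7 rows appear; 2 have NULL category.

SQL:
SELECT a.name, b.name AS category
FROM products a
LEFT JOIN categories b ON a.category_id = b.id

Result:
name     | category   
---------+------------
Printer  | Outdoor    
Pen      | NULL       
Notebook | Supplies   
Desk     | Furniture  
Phone    | NULL       
Speaker  | Outdoor    
Tablet   | Electronics


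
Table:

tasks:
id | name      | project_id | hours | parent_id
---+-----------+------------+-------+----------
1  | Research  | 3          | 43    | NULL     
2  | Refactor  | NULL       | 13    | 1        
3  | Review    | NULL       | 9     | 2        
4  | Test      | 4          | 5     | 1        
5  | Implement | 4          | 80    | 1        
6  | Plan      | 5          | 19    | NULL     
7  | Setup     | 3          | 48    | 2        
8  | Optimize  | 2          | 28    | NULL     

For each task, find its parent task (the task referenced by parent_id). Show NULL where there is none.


This is a self-join: tasks is joined to a second copy of itself, matching each row's parent_id to another row's id. Use LEFT JOIN so rows with parent_id=NULL are kept.
  - task 1 (Research): parent_id=NULL -> NULL
  - task 2 (Refactor): parent_id=1 -> Research
  - task 3 (Review): parent_id=2 -> Refactor
  - task 4 (Test): parent_id=1 -> Research
  - task 5 (Implement): parent_id=1 -> Research
  - task 6 (Plan): parent_id=NULL -> NULL
  - task 7 (Setup): parent_id=2 -> Refactor
  - task 8 (Optimize): parent_id=NULL -> NULL

SQL:
SELECT a.name AS item, b.name AS parent
FROM tasks a
LEFT JOIN tasks b ON a.parent_id = b.id

Result:
item      | parent  
----------+---------
Research  | NULL    
Refactor  | Research
Review    | Refactor
Test      | Research
Implement | Research
Plan      | NULL    
Setup     | Refactor
Optimize  | NULL    


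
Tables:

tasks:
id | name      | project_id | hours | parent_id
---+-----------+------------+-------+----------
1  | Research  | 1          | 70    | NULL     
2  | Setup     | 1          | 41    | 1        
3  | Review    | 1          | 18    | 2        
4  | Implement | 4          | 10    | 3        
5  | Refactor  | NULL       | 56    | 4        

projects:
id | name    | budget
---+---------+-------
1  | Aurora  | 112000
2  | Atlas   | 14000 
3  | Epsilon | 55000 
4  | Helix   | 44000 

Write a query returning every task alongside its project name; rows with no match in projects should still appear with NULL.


LEFT JOIN keeps every row from tasks (the left table); where project_id has no match in projects, the project columns become NULL. Walk through each task:
  - task 1 (Research): project_id=1 -> matches Aurora
  - task 2 (Setup): project_id=1 -> matches Aurora
  - task 3 (Review): project_id=1 -> matches Aurora
  - task 4 (Implement): project_id=4 -> matches Helix
  - task 5 (Refactor): project_id=NULL, no match -> kept with NULL
All 5 rows appear; 1 has NULL project.

SQL:
SELECT a.name, b.name AS project
FROM tasks a
LEFT JOIN projects b ON a.project_id = b.id

Result:
name      | project
----------+--------
Research  | Aurora 
Setup     | Aurora 
Review    | Aurora 
Implement | Helix  
Refactor  | NULL   


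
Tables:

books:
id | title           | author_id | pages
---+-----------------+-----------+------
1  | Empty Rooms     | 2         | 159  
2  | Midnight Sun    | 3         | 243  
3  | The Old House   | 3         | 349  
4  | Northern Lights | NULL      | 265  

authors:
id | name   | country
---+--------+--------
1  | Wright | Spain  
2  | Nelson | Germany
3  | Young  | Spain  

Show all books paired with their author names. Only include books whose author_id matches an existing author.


INNER JOIN keeps only books rows whose author_id matches an id in authors. Walk through each book:
  - book 1 (Empty Rooms): author_id=2 -> matches Nelson
  - book 2 (Midnight Sun): author_id=3 -> matches Young
  - book 3 (The Old House): author_id=3 -> matches Young
  - book 4 (Northern Lights): author_id=NULL, no match -> dropped
So 1 of 4 rows is dropped.

SQL:
SELECT a.title, b.name AS author
FROM books a
INNER JOIN authors b ON a.author_id = b.id

Result:
title         | author
--------------+-------
Empty Rooms   | Nelson
Midnight Sun  | Young 
The Old House | Young 


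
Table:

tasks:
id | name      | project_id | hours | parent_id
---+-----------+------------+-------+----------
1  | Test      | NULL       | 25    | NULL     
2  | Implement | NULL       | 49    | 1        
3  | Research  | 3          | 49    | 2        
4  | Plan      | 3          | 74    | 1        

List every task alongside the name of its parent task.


This is a self-join: tasks is joined to a second copy of itself, matching each row's parent_id to another row's id. Use LEFT JOIN so rows with parent_id=NULL are kept.
  - task 1 (Test): parent_id=NULL -> NULL
  - task 2 (Implement): parent_id=1 -> Test
  - task 3 (Research): parent_id=2 -> Implement
  - task 4 (Plan): parent_id=1 -> Test

SQL:
SELECT a.name AS item, b.name AS parent
FROM tasks a
LEFT JOIN tasks b ON a.parent_id = b.id

Result:
item      | parent   
----------+----------
Test      | NULL     
Implement | Test     
Research  | Implement
Plan      | Test     


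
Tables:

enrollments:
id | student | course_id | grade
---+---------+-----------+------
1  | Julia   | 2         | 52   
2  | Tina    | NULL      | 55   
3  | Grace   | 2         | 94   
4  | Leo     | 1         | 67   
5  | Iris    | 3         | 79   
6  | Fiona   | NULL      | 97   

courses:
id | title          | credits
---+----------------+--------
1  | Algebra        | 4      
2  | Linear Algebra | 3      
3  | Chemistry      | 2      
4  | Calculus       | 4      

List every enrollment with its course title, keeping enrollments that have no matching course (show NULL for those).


LEFT JOIN keeps every row from enrollments (the left table); where course_id has no match in courses, the course columns become NULL. Walk through each enrollment:
  - enrollment 1 (Julia): course_id=2 -> matches Linear Algebra
  - enrollment 2 (Tina): course_id=NULL, no match -> kept with NULL
  - enrollment 3 (Grace): course_id=2 -> matches Linear Algebra
  - enrollment 4 (Leo): course_id=1 -> matches Algebra
  - enrollment 5 (Iris): course_id=3 -> matches Chemistry
  - enrollment 6 (Fiona): course_id=NULL, no match -> kept with NULL
All 6 rows appear; 2 have NULL course.

SQL:
SELECT a.student, b.title AS course
FROM enrollments a
LEFT JOIN courses b ON a.course_id = b.id

Result:
student | course        
--------+---------------
Julia   | Linear Algebra
Tina    | NULL          
Grace   | Linear Algebra
Leo     | Algebra       
Iris    | Chemistry     
Fiona   | NULL          


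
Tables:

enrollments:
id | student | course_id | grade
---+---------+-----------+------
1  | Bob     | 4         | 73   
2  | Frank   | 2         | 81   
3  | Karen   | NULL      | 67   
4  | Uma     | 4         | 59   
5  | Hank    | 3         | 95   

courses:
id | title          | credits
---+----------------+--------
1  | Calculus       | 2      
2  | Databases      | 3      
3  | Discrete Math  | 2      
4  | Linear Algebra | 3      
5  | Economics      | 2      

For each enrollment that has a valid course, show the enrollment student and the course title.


INNER JOIN keeps only enrollments rows whose course_id matches an id in courses. Walk through each enrollment:
  - enrollment 1 (Bob): course_id=4 -> matches Linear Algebra
  - enrollment 2 (Frank): course_id=2 -> matches Databases
  - enrollment 3 (Karen): course_id=NULL, no match -> dropped
  - enrollment 4 (Uma): course_id=4 -> matches Linear Algebra
  - enrollment 5 (Hank): course_id=3 -> matches Discrete Math
So 1 of 5 rows is dropped.

SQL:
SELECT a.student, b.title AS course
FROM enrollments a
INNER JOIN courses b ON a.course_id = b.id

Result:
student | course        
--------+---------------
Bob     | Linear Algebra
Frank   | Databases     
Uma     | Linear Algebra
Hank    | Discrete Math 


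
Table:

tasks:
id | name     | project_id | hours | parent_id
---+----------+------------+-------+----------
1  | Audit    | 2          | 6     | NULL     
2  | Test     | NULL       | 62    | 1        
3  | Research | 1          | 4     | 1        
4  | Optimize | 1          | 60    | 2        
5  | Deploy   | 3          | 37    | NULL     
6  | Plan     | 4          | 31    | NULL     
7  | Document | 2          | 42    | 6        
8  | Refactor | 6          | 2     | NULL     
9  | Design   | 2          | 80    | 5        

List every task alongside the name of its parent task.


This is a self-join: tasks is joined to a second copy of itself, matching each row's parent_id to another row's id. Use LEFT JOIN so rows with parent_id=NULL are kept.
  - task 1 (Audit): parent_id=NULL -> NULL
  - task 2 (Test): parent_id=1 -> Audit
  - task 3 (Research): parent_id=1 -> Audit
  - task 4 (Optimize): parent_id=2 -> Test
  - task 5 (Deploy): parent_id=NULL -> NULL
  - task 6 (Plan): parent_id=NULL -> NULL
  - task 7 (Document): parent_id=6 -> Plan
  - task 8 (Refactor): parent_id=NULL -> NULL
  - task 9 (Design): parent_id=5 -> Deploy

SQL:
SELECT a.name AS item, b.name AS parent
FROM tasks a
LEFT JOIN tasks b ON a.parent_id = b.id

Result:
item     | parent
---------+-------
Audit    | NULL  
Test     | Audit 
Research | Audit 
Optimize | Test  
Deploy   | NULL  
Plan     | NULL  
Document | Plan  
Refactor | NULL  
Design   | Deploy


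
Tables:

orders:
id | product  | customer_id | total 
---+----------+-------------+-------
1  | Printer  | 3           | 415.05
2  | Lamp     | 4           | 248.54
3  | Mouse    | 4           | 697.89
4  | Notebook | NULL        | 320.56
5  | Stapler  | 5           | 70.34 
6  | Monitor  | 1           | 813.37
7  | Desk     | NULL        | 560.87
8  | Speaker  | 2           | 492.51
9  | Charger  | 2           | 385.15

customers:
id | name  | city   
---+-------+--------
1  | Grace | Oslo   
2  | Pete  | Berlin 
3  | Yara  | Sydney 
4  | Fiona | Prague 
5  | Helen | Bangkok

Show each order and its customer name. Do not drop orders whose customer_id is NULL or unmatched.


LEFT JOIN keeps every row from orders (the left table); where customer_id has no match in customers, the customer columns become NULL. Walk through each order:
  - order 1 (Printer): customer_id=3 -> matches Yara
  - order 2 (Lamp): customer_id=4 -> matches Fiona
  - order 3 (Mouse): customer_id=4 -> matches Fiona
  - order 4 (Notebook): customer_id=NULL, no match -> kept with NULL
  - order 5 (Stapler): customer_id=5 -> matches Helen
  - order 6 (Monitor): customer_id=1 -> matches Grace
  - order 7 (Desk): customer_id=NULL, no match -> kept with NULL
  - order 8 (Speaker): customer_id=2 -> matches Pete
  - order 9 (Charger): customer_id=2 -> matches Pete
All 9 rows appear; 2 have NULL customer.

SQL:
SELECT a.product, b.name AS customer
FROM orders a
LEFT JOIN customers b ON a.customer_id = b.id

Result:
product  | customer
---------+---------
Printer  | Yara    
Lamp     | Fiona   
Mouse    | Fiona   
Notebook | NULL    
Stapler  | Helen   
Monitor  | Grace   
Desk     | NULL    
Speaker  | Pete    
Charger  | Pete    


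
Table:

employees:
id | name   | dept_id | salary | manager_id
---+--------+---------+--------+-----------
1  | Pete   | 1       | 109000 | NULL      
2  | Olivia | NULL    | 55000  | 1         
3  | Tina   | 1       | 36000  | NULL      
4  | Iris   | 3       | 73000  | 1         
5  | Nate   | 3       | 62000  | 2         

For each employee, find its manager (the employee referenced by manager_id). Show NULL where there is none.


This is a self-join: employees is joined to a second copy of itself, matching each row's manager_id to another row's id. Use LEFT JOIN so rows with manager_id=NULL are kept.
  - employee 1 (Pete): manager_id=NULL -> NULL
  - employee 2 (Olivia): manager_id=1 -> Pete
  - employee 3 (Tina): manager_id=NULL -> NULL
  - employee 4 (Iris): manager_id=1 -> Pete
  - employee 5 (Nate): manager_id=2 -> Olivia

SQL:
SELECT a.name AS item, b.name AS manager
FROM employees a
LEFT JOIN employees b ON a.manager_id = b.id

Result:
item   | manager
-------+--------
Pete   | NULL   
Olivia | Pete   
Tina   | NULL   
Iris   | Pete   
Nate   | Olivia 


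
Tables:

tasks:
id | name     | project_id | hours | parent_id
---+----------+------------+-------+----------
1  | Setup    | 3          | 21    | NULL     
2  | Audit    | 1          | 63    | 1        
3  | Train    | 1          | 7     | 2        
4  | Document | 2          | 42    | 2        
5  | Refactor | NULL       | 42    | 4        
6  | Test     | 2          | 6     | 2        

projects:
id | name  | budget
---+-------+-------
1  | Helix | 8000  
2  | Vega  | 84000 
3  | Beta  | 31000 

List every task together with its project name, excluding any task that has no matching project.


INNER JOIN keeps only tasks rows whose project_id matches an id in projects. Walk through each task:
  - task 1 (Setup): project_id=3 -> matches Beta
  - task 2 (Audit): project_id=1 -> matches Helix
  - task 3 (Train): project_id=1 -> matches Helix
  - task 4 (Document): project_id=2 -> matches Vega
  - task 5 (Refactor): project_id=NULL, no match -> dropped
  - task 6 (Test): project_id=2 -> matches Vega
So 1 of 6 rows is dropped.

SQL:
SELECT a.name, b.name AS project
FROM tasks a
INNER JOIN projects b ON a.project_id = b.id

Result:
name     | project
---------+--------
Setup    | Beta   
Audit    | Helix  
Train    | Helix  
Document | Vega   
Test     | Vega   


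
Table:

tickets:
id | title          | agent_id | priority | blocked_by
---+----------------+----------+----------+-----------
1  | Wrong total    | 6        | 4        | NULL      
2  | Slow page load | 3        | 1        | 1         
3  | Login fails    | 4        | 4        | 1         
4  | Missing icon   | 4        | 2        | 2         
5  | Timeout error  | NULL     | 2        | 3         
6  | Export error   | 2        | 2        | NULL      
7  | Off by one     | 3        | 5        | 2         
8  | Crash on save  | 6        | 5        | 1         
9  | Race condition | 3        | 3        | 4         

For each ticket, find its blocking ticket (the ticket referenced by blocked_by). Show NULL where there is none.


This is a self-join: tickets is joined to a second copy of itself, matching each row's blocked_by to another row's id. Use LEFT JOIN so rows with blocked_by=NULL are kept.
  - ticket 1 (Wrong total): blocked_by=NULL -> NULL
  - ticket 2 (Slow page load): blocked_by=1 -> Wrong total
  - ticket 3 (Login fails): blocked_by=1 -> Wrong total
  - ticket 4 (Missing icon): blocked_by=2 -> Slow page load
  - ticket 5 (Timeout error): blocked_by=3 -> Login fails
  - ticket 6 (Export error): blocked_by=NULL -> NULL
  - ticket 7 (Off by one): blocked_by=2 -> Slow page load
  - ticket 8 (Crash on save): blocked_by=1 -> Wrong total
  - ticket 9 (Race condition): blocked_by=4 -> Missing icon

SQL:
SELECT a.title AS item, b.title AS blocked_by
FROM tickets a
LEFT JOIN tickets b ON a.blocked_by = b.id

Result:
item           | blocked_by    
---------------+---------------
Wrong total    | NULL          
Slow page load | Wrong total   
Login fails    | Wrong total   
Missing icon   | Slow page load
Timeout error  | Login fails   
Export error   | NULL          
Off by one     | Slow page load
Crash on save  | Wrong total   
Race condition | Missing icon  


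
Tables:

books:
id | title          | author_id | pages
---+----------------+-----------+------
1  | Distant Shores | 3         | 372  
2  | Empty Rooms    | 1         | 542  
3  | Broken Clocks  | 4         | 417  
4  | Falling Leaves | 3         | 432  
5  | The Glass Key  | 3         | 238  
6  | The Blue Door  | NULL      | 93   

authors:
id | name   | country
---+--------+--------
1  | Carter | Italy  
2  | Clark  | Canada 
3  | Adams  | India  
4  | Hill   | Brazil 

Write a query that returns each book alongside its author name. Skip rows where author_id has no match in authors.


INNER JOIN keeps only books rows whose author_id matches an id in authors. Walk through each book:
  - book 1 (Distant Shores): author_id=3 -> matches Adams
  - book 2 (Empty Rooms): author_id=1 -> matches Carter
  - book 3 (Broken Clocks): author_id=4 -> matches Hill
  - book 4 (Falling Leaves): author_id=3 -> matches Adams
  - book 5 (The Glass Key): author_id=3 -> matches Adams
  - book 6 (The Blue Door): author_id=NULL, no match -> dropped
So 1 of 6 rows is dropped.

SQL:
SELECT a.title, b.name AS author
FROM books a
INNER JOIN authors b ON a.author_id = b.id

Result:
title          | author
---------------+-------
Distant Shores | Adams 
Empty Rooms    | Carter
Broken Clocks  | Hill  
Falling Leaves | Adams 
The Glass Key  | Adams 


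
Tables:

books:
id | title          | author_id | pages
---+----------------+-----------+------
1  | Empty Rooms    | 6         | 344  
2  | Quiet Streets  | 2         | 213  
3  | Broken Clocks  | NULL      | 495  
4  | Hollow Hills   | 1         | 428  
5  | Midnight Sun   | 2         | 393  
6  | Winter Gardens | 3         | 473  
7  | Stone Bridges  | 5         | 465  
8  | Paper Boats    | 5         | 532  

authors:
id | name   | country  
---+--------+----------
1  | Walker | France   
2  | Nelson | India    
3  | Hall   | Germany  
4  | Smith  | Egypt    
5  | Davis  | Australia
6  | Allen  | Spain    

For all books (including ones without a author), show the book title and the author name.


LEFT JOIN keeps every row from books (the left table); where author_id has no match in authors, the author columns become NULL. Walk through each book:
  - book 1 (Empty Rooms): author_id=6 -> matches Allen
  - book 2 (Quiet Streets): author_id=2 -> matches Nelson
  - book 3 (Broken Clocks): author_id=NULL, no match -> kept with NULL
  - book 4 (Hollow Hills): author_id=1 -> matches Walker
  - book 5 (Midnight Sun): author_id=2 -> matches Nelson
  - book 6 (Winter Gardens): author_id=3 -> matches Hall
  - book 7 (Stone Bridges): author_id=5 -> matches Davis
  - book 8 (Paper Boats): author_id=5 -> matches Davis
All 8 rows appear; 1 has NULL author.

SQL:
SELECT a.title, b.name AS author
FROM books a
LEFT JOIN authors b ON a.author_id = b.id

Result:
title          | author
---------------+-------
Empty Rooms    | Allen 
Quiet Streets  | Nelson
Broken Clocks  | NULL  
Hollow Hills   | Walker
Midnight Sun   | Nelson
Winter Gardens | Hall  
Stone Bridges  | Davis 
Paper Boats    | Davis 


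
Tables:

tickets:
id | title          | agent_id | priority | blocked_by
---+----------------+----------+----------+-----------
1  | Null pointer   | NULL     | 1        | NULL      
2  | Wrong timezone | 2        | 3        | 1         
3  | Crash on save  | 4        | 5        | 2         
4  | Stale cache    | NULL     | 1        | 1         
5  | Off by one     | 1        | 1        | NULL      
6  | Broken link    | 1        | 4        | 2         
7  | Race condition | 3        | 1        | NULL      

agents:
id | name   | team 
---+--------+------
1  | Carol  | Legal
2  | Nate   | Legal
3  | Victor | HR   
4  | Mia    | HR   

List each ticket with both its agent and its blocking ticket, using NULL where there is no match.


Two LEFT JOINs from the same base table tickets: one to agents via agent_id, one to tickets itself via blocked_by. Both are LEFT so every ticket is preserved.
Match against agents:
  - ticket 1 (Null pointer): agent_id=NULL, no match -> kept with NULL
  - ticket 2 (Wrong timezone): agent_id=2 -> matches Nate
  - ticket 3 (Crash on save): agent_id=4 -> matches Mia
  - ticket 4 (Stale cache): agent_id=NULL, no match -> kept with NULL
  - ticket 5 (Off by one): agent_id=1 -> matches Carol
  - ticket 6 (Broken link): agent_id=1 -> matches Carol
  - ticket 7 (Race condition): agent_id=3 -> matches Victor
Match against tickets (self):
  - ticket 1 (Null pointer): blocked_by=NULL -> NULL
  - ticket 2 (Wrong timezone): blocked_by=1 -> Null pointer
  - ticket 3 (Crash on save): blocked_by=2 -> Wrong timezone
  - ticket 4 (Stale cache): blocked_by=1 -> Null pointer
  - ticket 5 (Off by one): blocked_by=NULL -> NULL
  - ticket 6 (Broken link): blocked_by=2 -> Wrong timezone
  - ticket 7 (Race condition): blocked_by=NULL -> NULL

SQL:
SELECT a.title, b.name AS agent, c.title AS blocked_by
FROM tickets a
LEFT JOIN agents b ON a.agent_id = b.id
LEFT JOIN tickets c ON a.blocked_by = c.id

Result:
title          | agent  | blocked_by    
---------------+--------+---------------
Null pointer   | NULL   | NULL          
Wrong timezone | Nate   | Null pointer  
Crash on save  | Mia    | Wrong timezone
Stale cache    | NULL   | Null pointer  
Off by one     | Carol  | NULL          
Broken link    | Carol  | Wrong timezone
Race condition | Victor | NULL          


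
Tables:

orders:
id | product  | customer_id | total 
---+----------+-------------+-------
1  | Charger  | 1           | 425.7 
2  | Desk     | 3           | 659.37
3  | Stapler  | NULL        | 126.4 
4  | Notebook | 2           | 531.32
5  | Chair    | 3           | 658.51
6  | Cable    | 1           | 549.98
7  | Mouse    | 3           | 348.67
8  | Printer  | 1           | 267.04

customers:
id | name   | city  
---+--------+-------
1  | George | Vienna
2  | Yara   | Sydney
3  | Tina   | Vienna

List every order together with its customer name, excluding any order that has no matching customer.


INNER JOIN keeps only orders rows whose customer_id matches an id in customers. Walk through each order:
  - order 1 (Charger): customer_id=1 -> matches George
  - order 2 (Desk): customer_id=3 -> matches Tina
  - order 3 (Stapler): customer_id=NULL, no match -> dropped
  - order 4 (Notebook): customer_id=2 -> matches Yara
  - order 5 (Chair): customer_id=3 -> matches Tina
  - order 6 (Cable): customer_id=1 -> matches George
  - order 7 (Mouse): customer_id=3 -> matches Tina
  - order 8 (Printer): customer_id=1 -> matches George
So 1 of 8 rows is dropped.

SQL:
SELECT a.product, b.name AS customer
FROM orders a
INNER JOIN customers b ON a.customer_id = b.id

Result:
product  | customer
---------+---------
Charger  | George  
Desk     | Tina    
Notebook | Yara    
Chair    | Tina    
Cable    | George  
Mouse    | Tina    
Printer  | George  
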